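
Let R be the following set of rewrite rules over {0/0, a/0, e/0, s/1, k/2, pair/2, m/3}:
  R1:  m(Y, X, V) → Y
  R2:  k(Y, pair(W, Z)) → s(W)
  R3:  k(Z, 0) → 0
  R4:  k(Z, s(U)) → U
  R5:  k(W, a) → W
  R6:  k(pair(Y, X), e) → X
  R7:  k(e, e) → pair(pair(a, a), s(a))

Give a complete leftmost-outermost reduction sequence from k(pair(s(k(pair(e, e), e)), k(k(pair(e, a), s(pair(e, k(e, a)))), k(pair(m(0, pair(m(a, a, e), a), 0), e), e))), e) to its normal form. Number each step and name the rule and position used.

e

1. k(pair(s(k(pair(e, e), e)), k(k(pair(e, a), s(pair(e, k(e, a)))), k(pair(m(0, pair(m(a, a, e), a), 0), e), e))), e)  →  k(k(pair(e, a), s(pair(e, k(e, a)))), k(pair(m(0, pair(m(a, a, e), a), 0), e), e))   [R6 at ε]
2. k(k(pair(e, a), s(pair(e, k(e, a)))), k(pair(m(0, pair(m(a, a, e), a), 0), e), e))  →  k(pair(e, k(e, a)), k(pair(m(0, pair(m(a, a, e), a), 0), e), e))   [R4 at 1]
3. k(pair(e, k(e, a)), k(pair(m(0, pair(m(a, a, e), a), 0), e), e))  →  k(pair(e, e), k(pair(m(0, pair(m(a, a, e), a), 0), e), e))   [R5 at 1.2]
4. k(pair(e, e), k(pair(m(0, pair(m(a, a, e), a), 0), e), e))  →  k(pair(e, e), e)   [R6 at 2]
5. k(pair(e, e), e)  →  e   [R6 at ε]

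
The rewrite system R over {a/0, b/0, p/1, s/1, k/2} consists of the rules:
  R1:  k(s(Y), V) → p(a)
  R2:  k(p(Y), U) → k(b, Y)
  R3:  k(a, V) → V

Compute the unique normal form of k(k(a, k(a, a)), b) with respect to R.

b

1. k(k(a, k(a, a)), b)  →  k(k(a, a), b)   [R3 at 1]
2. k(k(a, a), b)  →  k(a, b)   [R3 at 1]
3. k(a, b)  →  b   [R3 at ε]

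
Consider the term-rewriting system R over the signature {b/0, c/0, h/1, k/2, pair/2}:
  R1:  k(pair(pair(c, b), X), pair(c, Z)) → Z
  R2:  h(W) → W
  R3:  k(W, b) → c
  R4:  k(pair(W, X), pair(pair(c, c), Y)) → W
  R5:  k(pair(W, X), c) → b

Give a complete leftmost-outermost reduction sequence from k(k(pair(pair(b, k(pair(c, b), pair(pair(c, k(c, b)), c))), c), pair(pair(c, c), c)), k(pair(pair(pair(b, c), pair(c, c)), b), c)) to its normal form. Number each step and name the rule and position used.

c

1. k(k(pair(pair(b, k(pair(c, b), pair(pair(c, k(c, b)), c))), c), pair(pair(c, c), c)), k(pair(pair(pair(b, c), pair(c, c)), b), c))  →  k(pair(b, k(pair(c, b), pair(pair(c, k(c, b)), c))), k(pair(pair(pair(b, c), pair(c, c)), b), c))   [R4 at 1]
2. k(pair(b, k(pair(c, b), pair(pair(c, k(c, b)), c))), k(pair(pair(pair(b, c), pair(c, c)), b), c))  →  k(pair(b, k(pair(c, b), pair(pair(c, c), c))), k(pair(pair(pair(b, c), pair(c, c)), b), c))   [R3 at 1.2.2.1.2]
3. k(pair(b, k(pair(c, b), pair(pair(c, c), c))), k(pair(pair(pair(b, c), pair(c, c)), b), c))  →  k(pair(b, c), k(pair(pair(pair(b, c), pair(c, c)), b), c))   [R4 at 1.2]
4. k(pair(b, c), k(pair(pair(pair(b, c), pair(c, c)), b), c))  →  k(pair(b, c), b)   [R5 at 2]
5. k(pair(b, c), b)  →  c   [R3 at ε]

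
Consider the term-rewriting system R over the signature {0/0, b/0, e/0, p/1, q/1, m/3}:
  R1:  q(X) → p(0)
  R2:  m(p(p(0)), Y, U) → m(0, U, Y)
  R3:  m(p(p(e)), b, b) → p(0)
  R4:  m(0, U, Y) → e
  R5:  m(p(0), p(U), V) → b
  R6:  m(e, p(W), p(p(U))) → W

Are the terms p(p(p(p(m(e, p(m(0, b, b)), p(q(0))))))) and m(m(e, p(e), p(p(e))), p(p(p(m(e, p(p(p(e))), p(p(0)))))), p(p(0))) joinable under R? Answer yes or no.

Reduce t₁ = p(p(p(p(m(e, p(m(0, b, b)), p(q(0))))))):
1. p(p(p(p(m(e, p(m(0, b, b)), p(q(0)))))))  →  p(p(p(p(m(e, p(e), p(q(0)))))))   [R4 at 1.1.1.1.2.1]
2. p(p(p(p(m(e, p(e), p(q(0)))))))  →  p(p(p(p(m(e, p(e), p(p(0)))))))   [R1 at 1.1.1.1.3.1]
3. p(p(p(p(m(e, p(e), p(p(0)))))))  →  p(p(p(p(e))))   [R6 at 1.1.1.1]

Reduce t₂ = m(m(e, p(e), p(p(e))), p(p(p(m(e, p(p(p(e))), p(p(0)))))), p(p(0))):
1. m(m(e, p(e), p(p(e))), p(p(p(m(e, p(p(p(e))), p(p(0)))))), p(p(0)))  →  m(e, p(p(p(m(e, p(p(p(e))), p(p(0)))))), p(p(0)))   [R6 at 1]
2. m(e, p(p(p(m(e, p(p(p(e))), p(p(0)))))), p(p(0)))  →  p(p(m(e, p(p(p(e))), p(p(0)))))   [R6 at ε]
3. p(p(m(e, p(p(p(e))), p(p(0)))))  →  p(p(p(p(e))))   [R6 at 1.1]

yes — NF(t₁) = p(p(p(p(e)))), NF(t₂) = p(p(p(p(e))))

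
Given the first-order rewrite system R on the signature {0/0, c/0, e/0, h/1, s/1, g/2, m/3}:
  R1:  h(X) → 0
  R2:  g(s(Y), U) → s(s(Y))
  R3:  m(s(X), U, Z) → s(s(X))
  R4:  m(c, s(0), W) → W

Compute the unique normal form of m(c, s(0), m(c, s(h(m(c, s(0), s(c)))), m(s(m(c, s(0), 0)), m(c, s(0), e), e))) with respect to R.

1. m(c, s(0), m(c, s(h(m(c, s(0), s(c)))), m(s(m(c, s(0), 0)), m(c, s(0), e), e)))  →  m(c, s(h(m(c, s(0), s(c)))), m(s(m(c, s(0), 0)), m(c, s(0), e), e))   [R4 at ε]
2. m(c, s(h(m(c, s(0), s(c)))), m(s(m(c, s(0), 0)), m(c, s(0), e), e))  →  m(c, s(0), m(s(m(c, s(0), 0)), m(c, s(0), e), e))   [R1 at 2.1]
3. m(c, s(0), m(s(m(c, s(0), 0)), m(c, s(0), e), e))  →  m(s(m(c, s(0), 0)), m(c, s(0), e), e)   [R4 at ε]
4. m(s(m(c, s(0), 0)), m(c, s(0), e), e)  →  s(s(m(c, s(0), 0)))   [R3 at ε]
5. s(s(m(c, s(0), 0)))  →  s(s(0))   [R4 at 1.1]

s(s(0))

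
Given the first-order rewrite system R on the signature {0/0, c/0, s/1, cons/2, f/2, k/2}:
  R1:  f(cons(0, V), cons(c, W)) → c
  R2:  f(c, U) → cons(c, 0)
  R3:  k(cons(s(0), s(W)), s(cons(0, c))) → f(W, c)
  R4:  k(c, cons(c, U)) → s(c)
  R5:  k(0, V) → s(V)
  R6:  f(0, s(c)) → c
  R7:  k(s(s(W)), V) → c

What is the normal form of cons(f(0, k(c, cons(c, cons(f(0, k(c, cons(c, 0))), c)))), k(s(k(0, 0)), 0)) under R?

cons(c, c)

1. cons(f(0, k(c, cons(c, cons(f(0, k(c, cons(c, 0))), c)))), k(s(k(0, 0)), 0))  →  cons(f(0, s(c)), k(s(k(0, 0)), 0))   [R4 at 1.2]
2. cons(f(0, s(c)), k(s(k(0, 0)), 0))  →  cons(c, k(s(k(0, 0)), 0))   [R6 at 1]
3. cons(c, k(s(k(0, 0)), 0))  →  cons(c, k(s(s(0)), 0))   [R5 at 2.1.1]
4. cons(c, k(s(s(0)), 0))  →  cons(c, c)   [R7 at 2]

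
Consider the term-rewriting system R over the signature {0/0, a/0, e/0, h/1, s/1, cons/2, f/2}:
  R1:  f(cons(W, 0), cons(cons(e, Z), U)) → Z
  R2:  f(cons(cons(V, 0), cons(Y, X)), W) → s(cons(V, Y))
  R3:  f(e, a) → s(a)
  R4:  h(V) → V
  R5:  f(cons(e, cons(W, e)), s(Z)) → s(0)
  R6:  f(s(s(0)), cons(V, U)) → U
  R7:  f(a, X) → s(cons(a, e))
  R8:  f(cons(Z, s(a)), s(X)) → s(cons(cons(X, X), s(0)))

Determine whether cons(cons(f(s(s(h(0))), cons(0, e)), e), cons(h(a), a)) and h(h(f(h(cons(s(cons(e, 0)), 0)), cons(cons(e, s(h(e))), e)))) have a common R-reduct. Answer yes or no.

Reduce t₁ = cons(cons(f(s(s(h(0))), cons(0, e)), e), cons(h(a), a)):
1. cons(cons(f(s(s(h(0))), cons(0, e)), e), cons(h(a), a))  →  cons(cons(f(s(s(0)), cons(0, e)), e), cons(h(a), a))   [R4 at 1.1.1.1.1]
2. cons(cons(f(s(s(0)), cons(0, e)), e), cons(h(a), a))  →  cons(cons(e, e), cons(h(a), a))   [R6 at 1.1]
3. cons(cons(e, e), cons(h(a), a))  →  cons(cons(e, e), cons(a, a))   [R4 at 2.1]

Reduce t₂ = h(h(f(h(cons(s(cons(e, 0)), 0)), cons(cons(e, s(h(e))), e)))):
1. h(h(f(h(cons(s(cons(e, 0)), 0)), cons(cons(e, s(h(e))), e))))  →  h(f(h(cons(s(cons(e, 0)), 0)), cons(cons(e, s(h(e))), e)))   [R4 at ε]
2. h(f(h(cons(s(cons(e, 0)), 0)), cons(cons(e, s(h(e))), e)))  →  f(h(cons(s(cons(e, 0)), 0)), cons(cons(e, s(h(e))), e))   [R4 at ε]
3. f(h(cons(s(cons(e, 0)), 0)), cons(cons(e, s(h(e))), e))  →  f(cons(s(cons(e, 0)), 0), cons(cons(e, s(h(e))), e))   [R4 at 1]
4. f(cons(s(cons(e, 0)), 0), cons(cons(e, s(h(e))), e))  →  s(h(e))   [R1 at ε]
5. s(h(e))  →  s(e)   [R4 at 1]

no — NF(t₁) = cons(cons(e, e), cons(a, a)), NF(t₂) = s(e)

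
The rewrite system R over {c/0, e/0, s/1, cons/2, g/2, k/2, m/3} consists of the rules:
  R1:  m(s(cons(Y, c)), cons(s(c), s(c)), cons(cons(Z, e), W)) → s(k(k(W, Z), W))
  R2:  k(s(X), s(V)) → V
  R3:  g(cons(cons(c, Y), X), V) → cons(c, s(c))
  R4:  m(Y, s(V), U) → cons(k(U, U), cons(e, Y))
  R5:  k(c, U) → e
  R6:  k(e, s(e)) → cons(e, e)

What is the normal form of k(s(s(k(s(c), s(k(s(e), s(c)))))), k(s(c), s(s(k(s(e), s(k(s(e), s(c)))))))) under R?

1. k(s(s(k(s(c), s(k(s(e), s(c)))))), k(s(c), s(s(k(s(e), s(k(s(e), s(c))))))))  →  k(s(s(k(s(e), s(c)))), k(s(c), s(s(k(s(e), s(k(s(e), s(c))))))))   [R2 at 1.1.1]
2. k(s(s(k(s(e), s(c)))), k(s(c), s(s(k(s(e), s(k(s(e), s(c))))))))  →  k(s(s(c)), k(s(c), s(s(k(s(e), s(k(s(e), s(c))))))))   [R2 at 1.1.1]
3. k(s(s(c)), k(s(c), s(s(k(s(e), s(k(s(e), s(c))))))))  →  k(s(s(c)), s(k(s(e), s(k(s(e), s(c))))))   [R2 at 2]
4. k(s(s(c)), s(k(s(e), s(k(s(e), s(c))))))  →  k(s(e), s(k(s(e), s(c))))   [R2 at ε]
5. k(s(e), s(k(s(e), s(c))))  →  k(s(e), s(c))   [R2 at ε]
6. k(s(e), s(c))  →  c   [R2 at ε]

c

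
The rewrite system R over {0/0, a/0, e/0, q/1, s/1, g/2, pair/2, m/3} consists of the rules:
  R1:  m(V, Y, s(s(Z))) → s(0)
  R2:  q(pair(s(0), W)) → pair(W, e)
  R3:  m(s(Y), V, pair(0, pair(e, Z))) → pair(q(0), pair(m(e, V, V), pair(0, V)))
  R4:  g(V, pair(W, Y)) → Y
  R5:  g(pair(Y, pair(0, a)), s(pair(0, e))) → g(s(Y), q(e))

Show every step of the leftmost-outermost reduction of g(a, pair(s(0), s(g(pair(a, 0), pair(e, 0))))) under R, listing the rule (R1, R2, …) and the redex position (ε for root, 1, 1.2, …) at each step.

1. g(a, pair(s(0), s(g(pair(a, 0), pair(e, 0)))))  →  s(g(pair(a, 0), pair(e, 0)))   [R4 at ε]
2. s(g(pair(a, 0), pair(e, 0)))  →  s(0)   [R4 at 1]

s(0)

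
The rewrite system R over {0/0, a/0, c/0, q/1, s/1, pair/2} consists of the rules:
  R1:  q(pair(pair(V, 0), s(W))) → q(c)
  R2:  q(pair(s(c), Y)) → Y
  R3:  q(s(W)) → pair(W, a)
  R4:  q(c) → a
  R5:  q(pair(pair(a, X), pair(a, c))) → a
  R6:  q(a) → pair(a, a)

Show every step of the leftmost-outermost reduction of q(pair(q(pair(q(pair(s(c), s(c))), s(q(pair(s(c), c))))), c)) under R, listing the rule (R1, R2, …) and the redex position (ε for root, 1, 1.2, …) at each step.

c

1. q(pair(q(pair(q(pair(s(c), s(c))), s(q(pair(s(c), c))))), c))  →  q(pair(q(pair(s(c), s(q(pair(s(c), c))))), c))   [R2 at 1.1.1.1]
2. q(pair(q(pair(s(c), s(q(pair(s(c), c))))), c))  →  q(pair(s(q(pair(s(c), c))), c))   [R2 at 1.1]
3. q(pair(s(q(pair(s(c), c))), c))  →  q(pair(s(c), c))   [R2 at 1.1.1]
4. q(pair(s(c), c))  →  c   [R2 at ε]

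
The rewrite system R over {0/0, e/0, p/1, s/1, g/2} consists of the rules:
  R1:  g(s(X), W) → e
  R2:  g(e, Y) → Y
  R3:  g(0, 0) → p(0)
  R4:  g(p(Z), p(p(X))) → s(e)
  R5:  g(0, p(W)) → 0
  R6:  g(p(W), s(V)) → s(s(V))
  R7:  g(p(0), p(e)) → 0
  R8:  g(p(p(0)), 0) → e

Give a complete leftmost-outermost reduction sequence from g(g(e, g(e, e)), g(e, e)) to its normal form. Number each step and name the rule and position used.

1. g(g(e, g(e, e)), g(e, e))  →  g(g(e, e), g(e, e))   [R2 at 1]
2. g(g(e, e), g(e, e))  →  g(e, g(e, e))   [R2 at 1]
3. g(e, g(e, e))  →  g(e, e)   [R2 at ε]
4. g(e, e)  →  e   [R2 at ε]

e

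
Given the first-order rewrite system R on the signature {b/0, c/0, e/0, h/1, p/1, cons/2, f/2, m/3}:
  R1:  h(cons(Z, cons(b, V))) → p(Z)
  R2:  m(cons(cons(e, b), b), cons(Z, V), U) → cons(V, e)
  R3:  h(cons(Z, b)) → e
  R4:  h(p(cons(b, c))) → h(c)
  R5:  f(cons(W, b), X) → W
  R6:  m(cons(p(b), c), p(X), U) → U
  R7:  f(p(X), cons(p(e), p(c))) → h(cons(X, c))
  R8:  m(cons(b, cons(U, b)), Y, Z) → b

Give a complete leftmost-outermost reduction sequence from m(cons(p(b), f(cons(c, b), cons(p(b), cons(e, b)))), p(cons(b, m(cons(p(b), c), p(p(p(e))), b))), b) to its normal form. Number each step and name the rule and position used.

1. m(cons(p(b), f(cons(c, b), cons(p(b), cons(e, b)))), p(cons(b, m(cons(p(b), c), p(p(p(e))), b))), b)  →  m(cons(p(b), c), p(cons(b, m(cons(p(b), c), p(p(p(e))), b))), b)   [R5 at 1.2]
2. m(cons(p(b), c), p(cons(b, m(cons(p(b), c), p(p(p(e))), b))), b)  →  b   [R6 at ε]

b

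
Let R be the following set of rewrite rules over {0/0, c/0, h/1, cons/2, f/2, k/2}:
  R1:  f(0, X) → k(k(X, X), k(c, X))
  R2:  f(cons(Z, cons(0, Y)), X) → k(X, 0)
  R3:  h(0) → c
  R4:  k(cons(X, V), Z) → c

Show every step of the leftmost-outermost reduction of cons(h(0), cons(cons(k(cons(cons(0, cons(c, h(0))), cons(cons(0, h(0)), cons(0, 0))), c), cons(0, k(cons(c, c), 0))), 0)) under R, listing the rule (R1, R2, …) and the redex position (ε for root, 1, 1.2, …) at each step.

1. cons(h(0), cons(cons(k(cons(cons(0, cons(c, h(0))), cons(cons(0, h(0)), cons(0, 0))), c), cons(0, k(cons(c, c), 0))), 0))  →  cons(c, cons(cons(k(cons(cons(0, cons(c, h(0))), cons(cons(0, h(0)), cons(0, 0))), c), cons(0, k(cons(c, c), 0))), 0))   [R3 at 1]
2. cons(c, cons(cons(k(cons(cons(0, cons(c, h(0))), cons(cons(0, h(0)), cons(0, 0))), c), cons(0, k(cons(c, c), 0))), 0))  →  cons(c, cons(cons(c, cons(0, k(cons(c, c), 0))), 0))   [R4 at 2.1.1]
3. cons(c, cons(cons(c, cons(0, k(cons(c, c), 0))), 0))  →  cons(c, cons(cons(c, cons(0, c)), 0))   [R4 at 2.1.2.2]

cons(c, cons(cons(c, cons(0, c)), 0))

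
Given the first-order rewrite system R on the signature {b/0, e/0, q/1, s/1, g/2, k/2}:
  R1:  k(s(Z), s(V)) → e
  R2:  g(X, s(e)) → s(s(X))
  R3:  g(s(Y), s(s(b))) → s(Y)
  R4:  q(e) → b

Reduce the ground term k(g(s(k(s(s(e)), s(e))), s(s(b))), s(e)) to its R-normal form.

e

1. k(g(s(k(s(s(e)), s(e))), s(s(b))), s(e))  →  k(s(k(s(s(e)), s(e))), s(e))   [R3 at 1]
2. k(s(k(s(s(e)), s(e))), s(e))  →  e   [R1 at ε]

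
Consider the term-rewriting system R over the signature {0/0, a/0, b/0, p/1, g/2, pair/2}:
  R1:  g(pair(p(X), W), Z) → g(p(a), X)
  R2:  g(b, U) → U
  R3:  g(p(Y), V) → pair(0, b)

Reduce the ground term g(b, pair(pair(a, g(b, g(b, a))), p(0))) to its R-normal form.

pair(pair(a, a), p(0))

1. g(b, pair(pair(a, g(b, g(b, a))), p(0)))  →  pair(pair(a, g(b, g(b, a))), p(0))   [R2 at ε]
2. pair(pair(a, g(b, g(b, a))), p(0))  →  pair(pair(a, g(b, a)), p(0))   [R2 at 1.2]
3. pair(pair(a, g(b, a)), p(0))  →  pair(pair(a, a), p(0))   [R2 at 1.2]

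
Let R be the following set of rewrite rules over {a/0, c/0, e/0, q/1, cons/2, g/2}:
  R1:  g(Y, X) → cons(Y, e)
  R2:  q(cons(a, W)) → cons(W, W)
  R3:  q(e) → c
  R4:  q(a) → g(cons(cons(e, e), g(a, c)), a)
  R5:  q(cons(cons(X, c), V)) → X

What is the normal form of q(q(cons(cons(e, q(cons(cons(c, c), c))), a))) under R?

c

1. q(q(cons(cons(e, q(cons(cons(c, c), c))), a)))  →  q(q(cons(cons(e, c), a)))   [R5 at 1.1.1.2]
2. q(q(cons(cons(e, c), a)))  →  q(e)   [R5 at 1]
3. q(e)  →  c   [R3 at ε]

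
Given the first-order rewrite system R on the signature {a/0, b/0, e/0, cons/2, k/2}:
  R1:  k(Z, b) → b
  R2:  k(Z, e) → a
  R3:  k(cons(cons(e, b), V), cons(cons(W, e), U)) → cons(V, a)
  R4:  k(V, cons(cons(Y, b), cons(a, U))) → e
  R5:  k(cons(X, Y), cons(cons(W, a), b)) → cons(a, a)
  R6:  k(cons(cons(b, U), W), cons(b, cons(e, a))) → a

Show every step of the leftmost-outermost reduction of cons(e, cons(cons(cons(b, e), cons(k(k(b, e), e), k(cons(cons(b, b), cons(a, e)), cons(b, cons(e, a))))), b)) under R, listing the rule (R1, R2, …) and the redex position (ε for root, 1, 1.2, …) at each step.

1. cons(e, cons(cons(cons(b, e), cons(k(k(b, e), e), k(cons(cons(b, b), cons(a, e)), cons(b, cons(e, a))))), b))  →  cons(e, cons(cons(cons(b, e), cons(a, k(cons(cons(b, b), cons(a, e)), cons(b, cons(e, a))))), b))   [R2 at 2.1.2.1]
2. cons(e, cons(cons(cons(b, e), cons(a, k(cons(cons(b, b), cons(a, e)), cons(b, cons(e, a))))), b))  →  cons(e, cons(cons(cons(b, e), cons(a, a)), b))   [R6 at 2.1.2.2]

cons(e, cons(cons(cons(b, e), cons(a, a)), b))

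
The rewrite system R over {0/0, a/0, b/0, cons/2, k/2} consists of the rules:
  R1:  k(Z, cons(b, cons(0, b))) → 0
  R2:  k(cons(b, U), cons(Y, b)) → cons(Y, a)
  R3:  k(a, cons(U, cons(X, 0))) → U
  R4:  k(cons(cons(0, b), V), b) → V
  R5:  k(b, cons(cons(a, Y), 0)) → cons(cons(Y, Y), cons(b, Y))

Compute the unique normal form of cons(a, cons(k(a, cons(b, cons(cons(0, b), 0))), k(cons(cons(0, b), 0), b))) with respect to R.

cons(a, cons(b, 0))

1. cons(a, cons(k(a, cons(b, cons(cons(0, b), 0))), k(cons(cons(0, b), 0), b)))  →  cons(a, cons(b, k(cons(cons(0, b), 0), b)))   [R3 at 2.1]
2. cons(a, cons(b, k(cons(cons(0, b), 0), b)))  →  cons(a, cons(b, 0))   [R4 at 2.2]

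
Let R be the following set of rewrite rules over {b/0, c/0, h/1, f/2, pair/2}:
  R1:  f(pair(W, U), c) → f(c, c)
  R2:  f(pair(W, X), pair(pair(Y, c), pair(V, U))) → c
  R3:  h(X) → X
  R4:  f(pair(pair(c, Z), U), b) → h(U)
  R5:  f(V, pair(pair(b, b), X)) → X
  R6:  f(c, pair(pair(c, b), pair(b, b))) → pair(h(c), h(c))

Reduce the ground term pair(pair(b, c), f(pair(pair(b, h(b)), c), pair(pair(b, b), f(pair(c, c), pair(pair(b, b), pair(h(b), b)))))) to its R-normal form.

pair(pair(b, c), pair(b, b))

1. pair(pair(b, c), f(pair(pair(b, h(b)), c), pair(pair(b, b), f(pair(c, c), pair(pair(b, b), pair(h(b), b))))))  →  pair(pair(b, c), f(pair(c, c), pair(pair(b, b), pair(h(b), b))))   [R5 at 2]
2. pair(pair(b, c), f(pair(c, c), pair(pair(b, b), pair(h(b), b))))  →  pair(pair(b, c), pair(h(b), b))   [R5 at 2]
3. pair(pair(b, c), pair(h(b), b))  →  pair(pair(b, c), pair(b, b))   [R3 at 2.1]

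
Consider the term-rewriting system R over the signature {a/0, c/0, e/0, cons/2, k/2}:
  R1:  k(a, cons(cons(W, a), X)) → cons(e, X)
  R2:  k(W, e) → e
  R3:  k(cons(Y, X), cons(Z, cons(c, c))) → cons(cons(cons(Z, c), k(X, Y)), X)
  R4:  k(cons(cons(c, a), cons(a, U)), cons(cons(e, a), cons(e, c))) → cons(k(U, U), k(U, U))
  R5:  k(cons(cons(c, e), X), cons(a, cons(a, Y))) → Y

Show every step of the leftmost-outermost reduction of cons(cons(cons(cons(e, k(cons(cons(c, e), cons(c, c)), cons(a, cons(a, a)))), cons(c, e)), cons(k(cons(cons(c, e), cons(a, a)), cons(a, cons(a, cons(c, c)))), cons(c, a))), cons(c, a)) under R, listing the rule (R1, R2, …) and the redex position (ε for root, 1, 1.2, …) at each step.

1. cons(cons(cons(cons(e, k(cons(cons(c, e), cons(c, c)), cons(a, cons(a, a)))), cons(c, e)), cons(k(cons(cons(c, e), cons(a, a)), cons(a, cons(a, cons(c, c)))), cons(c, a))), cons(c, a))  →  cons(cons(cons(cons(e, a), cons(c, e)), cons(k(cons(cons(c, e), cons(a, a)), cons(a, cons(a, cons(c, c)))), cons(c, a))), cons(c, a))   [R5 at 1.1.1.2]
2. cons(cons(cons(cons(e, a), cons(c, e)), cons(k(cons(cons(c, e), cons(a, a)), cons(a, cons(a, cons(c, c)))), cons(c, a))), cons(c, a))  →  cons(cons(cons(cons(e, a), cons(c, e)), cons(cons(c, c), cons(c, a))), cons(c, a))   [R5 at 1.2.1]

cons(cons(cons(cons(e, a), cons(c, e)), cons(cons(c, c), cons(c, a))), cons(c, a))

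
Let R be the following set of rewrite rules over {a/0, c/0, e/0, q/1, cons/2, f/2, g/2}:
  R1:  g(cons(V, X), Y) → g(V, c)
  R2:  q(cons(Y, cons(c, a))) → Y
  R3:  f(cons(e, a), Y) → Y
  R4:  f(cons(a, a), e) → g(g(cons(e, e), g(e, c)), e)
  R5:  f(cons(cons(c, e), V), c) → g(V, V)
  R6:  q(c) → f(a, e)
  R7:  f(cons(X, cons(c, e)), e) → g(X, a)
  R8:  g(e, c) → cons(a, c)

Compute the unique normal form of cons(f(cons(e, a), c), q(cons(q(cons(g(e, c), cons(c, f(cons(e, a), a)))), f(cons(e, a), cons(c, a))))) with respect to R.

cons(c, cons(a, c))

1. cons(f(cons(e, a), c), q(cons(q(cons(g(e, c), cons(c, f(cons(e, a), a)))), f(cons(e, a), cons(c, a)))))  →  cons(c, q(cons(q(cons(g(e, c), cons(c, f(cons(e, a), a)))), f(cons(e, a), cons(c, a)))))   [R3 at 1]
2. cons(c, q(cons(q(cons(g(e, c), cons(c, f(cons(e, a), a)))), f(cons(e, a), cons(c, a)))))  →  cons(c, q(cons(q(cons(cons(a, c), cons(c, f(cons(e, a), a)))), f(cons(e, a), cons(c, a)))))   [R8 at 2.1.1.1.1]
3. cons(c, q(cons(q(cons(cons(a, c), cons(c, f(cons(e, a), a)))), f(cons(e, a), cons(c, a)))))  →  cons(c, q(cons(q(cons(cons(a, c), cons(c, a))), f(cons(e, a), cons(c, a)))))   [R3 at 2.1.1.1.2.2]
4. cons(c, q(cons(q(cons(cons(a, c), cons(c, a))), f(cons(e, a), cons(c, a)))))  →  cons(c, q(cons(cons(a, c), f(cons(e, a), cons(c, a)))))   [R2 at 2.1.1]
5. cons(c, q(cons(cons(a, c), f(cons(e, a), cons(c, a)))))  →  cons(c, q(cons(cons(a, c), cons(c, a))))   [R3 at 2.1.2]
6. cons(c, q(cons(cons(a, c), cons(c, a))))  →  cons(c, cons(a, c))   [R2 at 2]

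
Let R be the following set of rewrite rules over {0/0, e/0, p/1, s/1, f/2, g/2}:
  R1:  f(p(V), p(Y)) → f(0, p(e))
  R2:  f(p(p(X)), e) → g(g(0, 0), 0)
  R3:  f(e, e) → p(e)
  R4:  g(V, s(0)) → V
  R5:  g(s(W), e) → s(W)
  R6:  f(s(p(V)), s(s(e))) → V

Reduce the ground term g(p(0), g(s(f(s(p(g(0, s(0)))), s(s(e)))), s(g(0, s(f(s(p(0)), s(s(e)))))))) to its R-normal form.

1. g(p(0), g(s(f(s(p(g(0, s(0)))), s(s(e)))), s(g(0, s(f(s(p(0)), s(s(e))))))))  →  g(p(0), g(s(g(0, s(0))), s(g(0, s(f(s(p(0)), s(s(e))))))))   [R6 at 2.1.1]
2. g(p(0), g(s(g(0, s(0))), s(g(0, s(f(s(p(0)), s(s(e))))))))  →  g(p(0), g(s(0), s(g(0, s(f(s(p(0)), s(s(e))))))))   [R4 at 2.1.1]
3. g(p(0), g(s(0), s(g(0, s(f(s(p(0)), s(s(e))))))))  →  g(p(0), g(s(0), s(g(0, s(0)))))   [R6 at 2.2.1.2.1]
4. g(p(0), g(s(0), s(g(0, s(0)))))  →  g(p(0), g(s(0), s(0)))   [R4 at 2.2.1]
5. g(p(0), g(s(0), s(0)))  →  g(p(0), s(0))   [R4 at 2]
6. g(p(0), s(0))  →  p(0)   [R4 at ε]

p(0)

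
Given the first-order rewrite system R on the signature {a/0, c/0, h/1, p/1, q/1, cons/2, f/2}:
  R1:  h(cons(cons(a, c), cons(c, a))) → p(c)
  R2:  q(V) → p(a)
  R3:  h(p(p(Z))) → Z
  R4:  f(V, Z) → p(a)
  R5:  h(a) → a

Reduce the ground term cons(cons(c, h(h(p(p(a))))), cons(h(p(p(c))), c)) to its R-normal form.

1. cons(cons(c, h(h(p(p(a))))), cons(h(p(p(c))), c))  →  cons(cons(c, h(a)), cons(h(p(p(c))), c))   [R3 at 1.2.1]
2. cons(cons(c, h(a)), cons(h(p(p(c))), c))  →  cons(cons(c, a), cons(h(p(p(c))), c))   [R5 at 1.2]
3. cons(cons(c, a), cons(h(p(p(c))), c))  →  cons(cons(c, a), cons(c, c))   [R3 at 2.1]

cons(cons(c, a), cons(c, c))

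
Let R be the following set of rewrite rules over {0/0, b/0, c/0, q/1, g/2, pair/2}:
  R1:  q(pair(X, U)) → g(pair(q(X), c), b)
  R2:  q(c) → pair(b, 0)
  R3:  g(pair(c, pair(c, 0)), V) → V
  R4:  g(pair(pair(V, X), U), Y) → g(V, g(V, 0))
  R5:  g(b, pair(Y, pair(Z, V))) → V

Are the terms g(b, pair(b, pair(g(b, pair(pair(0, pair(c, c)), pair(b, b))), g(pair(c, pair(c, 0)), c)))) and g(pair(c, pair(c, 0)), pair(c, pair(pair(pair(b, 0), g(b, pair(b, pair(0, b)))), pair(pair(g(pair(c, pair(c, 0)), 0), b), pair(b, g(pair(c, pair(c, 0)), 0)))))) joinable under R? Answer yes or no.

no — NF(t₁) = c, NF(t₂) = pair(c, pair(pair(pair(b, 0), b), pair(pair(0, b), pair(b, 0))))

Reduce t₁ = g(b, pair(b, pair(g(b, pair(pair(0, pair(c, c)), pair(b, b))), g(pair(c, pair(c, 0)), c)))):
1. g(b, pair(b, pair(g(b, pair(pair(0, pair(c, c)), pair(b, b))), g(pair(c, pair(c, 0)), c))))  →  g(pair(c, pair(c, 0)), c)   [R5 at ε]
2. g(pair(c, pair(c, 0)), c)  →  c   [R3 at ε]

Reduce t₂ = g(pair(c, pair(c, 0)), pair(c, pair(pair(pair(b, 0), g(b, pair(b, pair(0, b)))), pair(pair(g(pair(c, pair(c, 0)), 0), b), pair(b, g(pair(c, pair(c, 0)), 0)))))):
1. g(pair(c, pair(c, 0)), pair(c, pair(pair(pair(b, 0), g(b, pair(b, pair(0, b)))), pair(pair(g(pair(c, pair(c, 0)), 0), b), pair(b, g(pair(c, pair(c, 0)), 0))))))  →  pair(c, pair(pair(pair(b, 0), g(b, pair(b, pair(0, b)))), pair(pair(g(pair(c, pair(c, 0)), 0), b), pair(b, g(pair(c, pair(c, 0)), 0)))))   [R3 at ε]
2. pair(c, pair(pair(pair(b, 0), g(b, pair(b, pair(0, b)))), pair(pair(g(pair(c, pair(c, 0)), 0), b), pair(b, g(pair(c, pair(c, 0)), 0)))))  →  pair(c, pair(pair(pair(b, 0), b), pair(pair(g(pair(c, pair(c, 0)), 0), b), pair(b, g(pair(c, pair(c, 0)), 0)))))   [R5 at 2.1.2]
3. pair(c, pair(pair(pair(b, 0), b), pair(pair(g(pair(c, pair(c, 0)), 0), b), pair(b, g(pair(c, pair(c, 0)), 0)))))  →  pair(c, pair(pair(pair(b, 0), b), pair(pair(0, b), pair(b, g(pair(c, pair(c, 0)), 0)))))   [R3 at 2.2.1.1]
4. pair(c, pair(pair(pair(b, 0), b), pair(pair(0, b), pair(b, g(pair(c, pair(c, 0)), 0)))))  →  pair(c, pair(pair(pair(b, 0), b), pair(pair(0, b), pair(b, 0))))   [R3 at 2.2.2.2]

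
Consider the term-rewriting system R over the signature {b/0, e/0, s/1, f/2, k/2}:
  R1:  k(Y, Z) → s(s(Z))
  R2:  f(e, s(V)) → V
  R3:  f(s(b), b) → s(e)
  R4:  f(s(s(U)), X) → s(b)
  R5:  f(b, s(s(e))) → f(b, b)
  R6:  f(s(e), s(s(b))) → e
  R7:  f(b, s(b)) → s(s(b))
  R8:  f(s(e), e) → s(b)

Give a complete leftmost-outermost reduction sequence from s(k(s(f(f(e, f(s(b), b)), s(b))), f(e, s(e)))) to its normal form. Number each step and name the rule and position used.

1. s(k(s(f(f(e, f(s(b), b)), s(b))), f(e, s(e))))  →  s(s(s(f(e, s(e)))))   [R1 at 1]
2. s(s(s(f(e, s(e)))))  →  s(s(s(e)))   [R2 at 1.1.1]

s(s(s(e)))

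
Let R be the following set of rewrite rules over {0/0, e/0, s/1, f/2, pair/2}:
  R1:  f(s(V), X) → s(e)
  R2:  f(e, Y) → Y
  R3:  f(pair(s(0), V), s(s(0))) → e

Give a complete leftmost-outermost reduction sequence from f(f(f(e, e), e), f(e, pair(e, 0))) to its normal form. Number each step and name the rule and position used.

1. f(f(f(e, e), e), f(e, pair(e, 0)))  →  f(f(e, e), f(e, pair(e, 0)))   [R2 at 1.1]
2. f(f(e, e), f(e, pair(e, 0)))  →  f(e, f(e, pair(e, 0)))   [R2 at 1]
3. f(e, f(e, pair(e, 0)))  →  f(e, pair(e, 0))   [R2 at ε]
4. f(e, pair(e, 0))  →  pair(e, 0)   [R2 at ε]

pair(e, 0)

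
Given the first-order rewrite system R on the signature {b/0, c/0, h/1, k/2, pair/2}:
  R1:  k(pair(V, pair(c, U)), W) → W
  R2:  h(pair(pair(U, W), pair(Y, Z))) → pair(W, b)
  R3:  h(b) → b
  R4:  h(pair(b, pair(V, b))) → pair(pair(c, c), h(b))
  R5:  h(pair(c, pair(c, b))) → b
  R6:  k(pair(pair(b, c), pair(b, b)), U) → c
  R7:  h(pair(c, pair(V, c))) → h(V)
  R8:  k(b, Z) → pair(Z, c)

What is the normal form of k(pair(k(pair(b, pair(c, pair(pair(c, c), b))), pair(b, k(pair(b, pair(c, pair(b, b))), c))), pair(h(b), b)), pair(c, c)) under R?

c

1. k(pair(k(pair(b, pair(c, pair(pair(c, c), b))), pair(b, k(pair(b, pair(c, pair(b, b))), c))), pair(h(b), b)), pair(c, c))  →  k(pair(pair(b, k(pair(b, pair(c, pair(b, b))), c)), pair(h(b), b)), pair(c, c))   [R1 at 1.1]
2. k(pair(pair(b, k(pair(b, pair(c, pair(b, b))), c)), pair(h(b), b)), pair(c, c))  →  k(pair(pair(b, c), pair(h(b), b)), pair(c, c))   [R1 at 1.1.2]
3. k(pair(pair(b, c), pair(h(b), b)), pair(c, c))  →  k(pair(pair(b, c), pair(b, b)), pair(c, c))   [R3 at 1.2.1]
4. k(pair(pair(b, c), pair(b, b)), pair(c, c))  →  c   [R6 at ε]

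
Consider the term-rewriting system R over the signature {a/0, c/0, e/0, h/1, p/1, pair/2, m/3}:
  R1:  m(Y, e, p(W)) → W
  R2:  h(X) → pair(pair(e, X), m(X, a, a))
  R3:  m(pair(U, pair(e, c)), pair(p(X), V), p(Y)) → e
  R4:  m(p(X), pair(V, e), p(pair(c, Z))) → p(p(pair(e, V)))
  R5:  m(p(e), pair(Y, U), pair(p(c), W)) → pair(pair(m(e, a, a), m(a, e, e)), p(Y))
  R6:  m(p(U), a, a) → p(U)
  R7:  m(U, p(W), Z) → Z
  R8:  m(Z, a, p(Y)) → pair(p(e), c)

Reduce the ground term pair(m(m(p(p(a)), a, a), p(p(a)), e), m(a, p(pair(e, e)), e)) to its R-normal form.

pair(e, e)

1. pair(m(m(p(p(a)), a, a), p(p(a)), e), m(a, p(pair(e, e)), e))  →  pair(e, m(a, p(pair(e, e)), e))   [R7 at 1]
2. pair(e, m(a, p(pair(e, e)), e))  →  pair(e, e)   [R7 at 2]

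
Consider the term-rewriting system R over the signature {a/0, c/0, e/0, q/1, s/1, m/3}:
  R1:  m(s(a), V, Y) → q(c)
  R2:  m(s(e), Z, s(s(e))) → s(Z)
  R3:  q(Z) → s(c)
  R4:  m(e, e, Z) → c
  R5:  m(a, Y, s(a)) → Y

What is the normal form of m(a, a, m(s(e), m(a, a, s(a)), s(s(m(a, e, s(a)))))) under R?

a

1. m(a, a, m(s(e), m(a, a, s(a)), s(s(m(a, e, s(a))))))  →  m(a, a, m(s(e), a, s(s(m(a, e, s(a))))))   [R5 at 3.2]
2. m(a, a, m(s(e), a, s(s(m(a, e, s(a))))))  →  m(a, a, m(s(e), a, s(s(e))))   [R5 at 3.3.1.1]
3. m(a, a, m(s(e), a, s(s(e))))  →  m(a, a, s(a))   [R2 at 3]
4. m(a, a, s(a))  →  a   [R5 at ε]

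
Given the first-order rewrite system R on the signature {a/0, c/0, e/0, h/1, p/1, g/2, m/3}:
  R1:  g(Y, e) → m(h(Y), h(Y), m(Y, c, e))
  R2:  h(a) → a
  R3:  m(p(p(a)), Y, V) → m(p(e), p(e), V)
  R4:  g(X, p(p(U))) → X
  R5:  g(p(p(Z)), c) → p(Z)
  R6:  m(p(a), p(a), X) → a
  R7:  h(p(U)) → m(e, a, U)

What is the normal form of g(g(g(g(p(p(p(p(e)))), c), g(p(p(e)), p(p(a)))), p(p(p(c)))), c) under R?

p(p(e))

1. g(g(g(g(p(p(p(p(e)))), c), g(p(p(e)), p(p(a)))), p(p(p(c)))), c)  →  g(g(g(p(p(p(p(e)))), c), g(p(p(e)), p(p(a)))), c)   [R4 at 1]
2. g(g(g(p(p(p(p(e)))), c), g(p(p(e)), p(p(a)))), c)  →  g(g(p(p(p(e))), g(p(p(e)), p(p(a)))), c)   [R5 at 1.1]
3. g(g(p(p(p(e))), g(p(p(e)), p(p(a)))), c)  →  g(g(p(p(p(e))), p(p(e))), c)   [R4 at 1.2]
4. g(g(p(p(p(e))), p(p(e))), c)  →  g(p(p(p(e))), c)   [R4 at 1]
5. g(p(p(p(e))), c)  →  p(p(e))   [R5 at ε]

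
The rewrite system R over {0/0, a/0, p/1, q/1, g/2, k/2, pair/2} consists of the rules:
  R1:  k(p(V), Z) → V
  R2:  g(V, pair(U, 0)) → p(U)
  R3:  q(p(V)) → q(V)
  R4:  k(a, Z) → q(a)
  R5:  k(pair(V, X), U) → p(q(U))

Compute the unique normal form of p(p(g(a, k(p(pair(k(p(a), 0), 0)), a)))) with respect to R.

1. p(p(g(a, k(p(pair(k(p(a), 0), 0)), a))))  →  p(p(g(a, pair(k(p(a), 0), 0))))   [R1 at 1.1.2]
2. p(p(g(a, pair(k(p(a), 0), 0))))  →  p(p(p(k(p(a), 0))))   [R2 at 1.1]
3. p(p(p(k(p(a), 0))))  →  p(p(p(a)))   [R1 at 1.1.1]

p(p(p(a)))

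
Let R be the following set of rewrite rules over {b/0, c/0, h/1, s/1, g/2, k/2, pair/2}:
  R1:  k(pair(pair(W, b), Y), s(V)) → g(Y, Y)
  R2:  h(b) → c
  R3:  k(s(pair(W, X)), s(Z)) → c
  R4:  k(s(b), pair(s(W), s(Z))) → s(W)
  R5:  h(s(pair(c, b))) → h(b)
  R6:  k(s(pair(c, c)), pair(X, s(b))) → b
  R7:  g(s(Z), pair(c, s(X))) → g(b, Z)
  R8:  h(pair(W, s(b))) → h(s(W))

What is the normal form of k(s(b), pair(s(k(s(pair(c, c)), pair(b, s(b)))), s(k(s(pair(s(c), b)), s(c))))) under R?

s(b)

1. k(s(b), pair(s(k(s(pair(c, c)), pair(b, s(b)))), s(k(s(pair(s(c), b)), s(c)))))  →  s(k(s(pair(c, c)), pair(b, s(b))))   [R4 at ε]
2. s(k(s(pair(c, c)), pair(b, s(b))))  →  s(b)   [R6 at 1]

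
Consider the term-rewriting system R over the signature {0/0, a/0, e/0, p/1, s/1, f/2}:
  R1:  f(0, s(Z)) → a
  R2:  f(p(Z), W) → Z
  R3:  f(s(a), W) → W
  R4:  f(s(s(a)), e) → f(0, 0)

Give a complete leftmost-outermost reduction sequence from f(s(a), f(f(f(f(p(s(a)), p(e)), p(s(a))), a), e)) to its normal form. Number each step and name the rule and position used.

1. f(s(a), f(f(f(f(p(s(a)), p(e)), p(s(a))), a), e))  →  f(f(f(f(p(s(a)), p(e)), p(s(a))), a), e)   [R3 at ε]
2. f(f(f(f(p(s(a)), p(e)), p(s(a))), a), e)  →  f(f(f(s(a), p(s(a))), a), e)   [R2 at 1.1.1]
3. f(f(f(s(a), p(s(a))), a), e)  →  f(f(p(s(a)), a), e)   [R3 at 1.1]
4. f(f(p(s(a)), a), e)  →  f(s(a), e)   [R2 at 1]
5. f(s(a), e)  →  e   [R3 at ε]

e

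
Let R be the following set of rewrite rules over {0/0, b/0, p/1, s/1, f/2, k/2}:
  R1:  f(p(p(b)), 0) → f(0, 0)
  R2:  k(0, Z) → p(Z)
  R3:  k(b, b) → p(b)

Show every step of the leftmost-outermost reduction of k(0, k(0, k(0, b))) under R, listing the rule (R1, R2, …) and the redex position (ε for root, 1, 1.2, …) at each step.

p(p(p(b)))

1. k(0, k(0, k(0, b)))  →  p(k(0, k(0, b)))   [R2 at ε]
2. p(k(0, k(0, b)))  →  p(p(k(0, b)))   [R2 at 1]
3. p(p(k(0, b)))  →  p(p(p(b)))   [R2 at 1.1]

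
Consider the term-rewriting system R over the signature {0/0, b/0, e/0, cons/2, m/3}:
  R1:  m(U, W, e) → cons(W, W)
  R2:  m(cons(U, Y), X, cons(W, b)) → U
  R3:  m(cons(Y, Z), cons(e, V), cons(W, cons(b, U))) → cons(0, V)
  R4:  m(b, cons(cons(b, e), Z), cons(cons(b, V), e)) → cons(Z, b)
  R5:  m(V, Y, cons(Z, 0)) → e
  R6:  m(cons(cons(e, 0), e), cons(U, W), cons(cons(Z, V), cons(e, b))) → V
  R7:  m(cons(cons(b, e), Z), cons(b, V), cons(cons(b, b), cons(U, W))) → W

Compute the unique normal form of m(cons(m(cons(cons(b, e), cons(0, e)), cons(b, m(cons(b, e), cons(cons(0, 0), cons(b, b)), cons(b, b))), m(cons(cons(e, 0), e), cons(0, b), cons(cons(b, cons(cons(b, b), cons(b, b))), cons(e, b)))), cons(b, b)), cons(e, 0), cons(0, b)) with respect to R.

b

1. m(cons(m(cons(cons(b, e), cons(0, e)), cons(b, m(cons(b, e), cons(cons(0, 0), cons(b, b)), cons(b, b))), m(cons(cons(e, 0), e), cons(0, b), cons(cons(b, cons(cons(b, b), cons(b, b))), cons(e, b)))), cons(b, b)), cons(e, 0), cons(0, b))  →  m(cons(cons(b, e), cons(0, e)), cons(b, m(cons(b, e), cons(cons(0, 0), cons(b, b)), cons(b, b))), m(cons(cons(e, 0), e), cons(0, b), cons(cons(b, cons(cons(b, b), cons(b, b))), cons(e, b))))   [R2 at ε]
2. m(cons(cons(b, e), cons(0, e)), cons(b, m(cons(b, e), cons(cons(0, 0), cons(b, b)), cons(b, b))), m(cons(cons(e, 0), e), cons(0, b), cons(cons(b, cons(cons(b, b), cons(b, b))), cons(e, b))))  →  m(cons(cons(b, e), cons(0, e)), cons(b, b), m(cons(cons(e, 0), e), cons(0, b), cons(cons(b, cons(cons(b, b), cons(b, b))), cons(e, b))))   [R2 at 2.2]
3. m(cons(cons(b, e), cons(0, e)), cons(b, b), m(cons(cons(e, 0), e), cons(0, b), cons(cons(b, cons(cons(b, b), cons(b, b))), cons(e, b))))  →  m(cons(cons(b, e), cons(0, e)), cons(b, b), cons(cons(b, b), cons(b, b)))   [R6 at 3]
4. m(cons(cons(b, e), cons(0, e)), cons(b, b), cons(cons(b, b), cons(b, b)))  →  b   [R7 at ε]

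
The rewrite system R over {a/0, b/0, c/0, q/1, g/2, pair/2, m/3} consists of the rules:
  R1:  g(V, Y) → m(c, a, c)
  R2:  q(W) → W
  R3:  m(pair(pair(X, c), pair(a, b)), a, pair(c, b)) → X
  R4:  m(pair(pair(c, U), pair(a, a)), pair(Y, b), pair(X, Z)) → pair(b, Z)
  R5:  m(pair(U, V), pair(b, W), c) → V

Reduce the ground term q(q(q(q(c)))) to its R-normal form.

1. q(q(q(q(c))))  →  q(q(q(c)))   [R2 at ε]
2. q(q(q(c)))  →  q(q(c))   [R2 at ε]
3. q(q(c))  →  q(c)   [R2 at ε]
4. q(c)  →  c   [R2 at ε]

c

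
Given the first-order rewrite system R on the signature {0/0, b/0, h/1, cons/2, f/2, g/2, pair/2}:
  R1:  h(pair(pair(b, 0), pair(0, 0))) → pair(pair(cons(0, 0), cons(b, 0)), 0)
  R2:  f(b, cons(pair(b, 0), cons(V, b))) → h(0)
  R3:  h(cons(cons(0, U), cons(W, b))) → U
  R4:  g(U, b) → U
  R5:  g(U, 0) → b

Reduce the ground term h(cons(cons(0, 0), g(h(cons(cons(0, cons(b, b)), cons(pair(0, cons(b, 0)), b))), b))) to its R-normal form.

0

1. h(cons(cons(0, 0), g(h(cons(cons(0, cons(b, b)), cons(pair(0, cons(b, 0)), b))), b)))  →  h(cons(cons(0, 0), h(cons(cons(0, cons(b, b)), cons(pair(0, cons(b, 0)), b)))))   [R4 at 1.2]
2. h(cons(cons(0, 0), h(cons(cons(0, cons(b, b)), cons(pair(0, cons(b, 0)), b)))))  →  h(cons(cons(0, 0), cons(b, b)))   [R3 at 1.2]
3. h(cons(cons(0, 0), cons(b, b)))  →  0   [R3 at ε]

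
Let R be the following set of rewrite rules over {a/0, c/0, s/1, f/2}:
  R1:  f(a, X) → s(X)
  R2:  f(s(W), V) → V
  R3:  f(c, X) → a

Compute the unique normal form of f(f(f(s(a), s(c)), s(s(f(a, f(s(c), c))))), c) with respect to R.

1. f(f(f(s(a), s(c)), s(s(f(a, f(s(c), c))))), c)  →  f(f(s(c), s(s(f(a, f(s(c), c))))), c)   [R2 at 1.1]
2. f(f(s(c), s(s(f(a, f(s(c), c))))), c)  →  f(s(s(f(a, f(s(c), c)))), c)   [R2 at 1]
3. f(s(s(f(a, f(s(c), c)))), c)  →  c   [R2 at ε]

c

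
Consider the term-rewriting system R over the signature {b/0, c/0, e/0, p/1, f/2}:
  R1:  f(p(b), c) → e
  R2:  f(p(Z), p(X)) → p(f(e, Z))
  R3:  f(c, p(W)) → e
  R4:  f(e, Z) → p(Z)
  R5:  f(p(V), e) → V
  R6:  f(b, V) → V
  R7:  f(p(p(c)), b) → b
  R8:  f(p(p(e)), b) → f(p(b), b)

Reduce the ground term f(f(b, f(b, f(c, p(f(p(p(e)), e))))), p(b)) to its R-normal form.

1. f(f(b, f(b, f(c, p(f(p(p(e)), e))))), p(b))  →  f(f(b, f(c, p(f(p(p(e)), e)))), p(b))   [R6 at 1]
2. f(f(b, f(c, p(f(p(p(e)), e)))), p(b))  →  f(f(c, p(f(p(p(e)), e))), p(b))   [R6 at 1]
3. f(f(c, p(f(p(p(e)), e))), p(b))  →  f(e, p(b))   [R3 at 1]
4. f(e, p(b))  →  p(p(b))   [R4 at ε]

p(p(b))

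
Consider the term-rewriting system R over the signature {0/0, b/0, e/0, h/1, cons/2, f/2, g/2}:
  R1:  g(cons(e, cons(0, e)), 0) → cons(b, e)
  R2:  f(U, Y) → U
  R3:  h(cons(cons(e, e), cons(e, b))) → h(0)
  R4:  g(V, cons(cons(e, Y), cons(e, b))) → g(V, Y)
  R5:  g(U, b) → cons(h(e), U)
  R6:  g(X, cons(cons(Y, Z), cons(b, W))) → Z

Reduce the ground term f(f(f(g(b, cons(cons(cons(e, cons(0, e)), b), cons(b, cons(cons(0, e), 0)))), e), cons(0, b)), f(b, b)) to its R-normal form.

1. f(f(f(g(b, cons(cons(cons(e, cons(0, e)), b), cons(b, cons(cons(0, e), 0)))), e), cons(0, b)), f(b, b))  →  f(f(g(b, cons(cons(cons(e, cons(0, e)), b), cons(b, cons(cons(0, e), 0)))), e), cons(0, b))   [R2 at ε]
2. f(f(g(b, cons(cons(cons(e, cons(0, e)), b), cons(b, cons(cons(0, e), 0)))), e), cons(0, b))  →  f(g(b, cons(cons(cons(e, cons(0, e)), b), cons(b, cons(cons(0, e), 0)))), e)   [R2 at ε]
3. f(g(b, cons(cons(cons(e, cons(0, e)), b), cons(b, cons(cons(0, e), 0)))), e)  →  g(b, cons(cons(cons(e, cons(0, e)), b), cons(b, cons(cons(0, e), 0))))   [R2 at ε]
4. g(b, cons(cons(cons(e, cons(0, e)), b), cons(b, cons(cons(0, e), 0))))  →  b   [R6 at ε]

b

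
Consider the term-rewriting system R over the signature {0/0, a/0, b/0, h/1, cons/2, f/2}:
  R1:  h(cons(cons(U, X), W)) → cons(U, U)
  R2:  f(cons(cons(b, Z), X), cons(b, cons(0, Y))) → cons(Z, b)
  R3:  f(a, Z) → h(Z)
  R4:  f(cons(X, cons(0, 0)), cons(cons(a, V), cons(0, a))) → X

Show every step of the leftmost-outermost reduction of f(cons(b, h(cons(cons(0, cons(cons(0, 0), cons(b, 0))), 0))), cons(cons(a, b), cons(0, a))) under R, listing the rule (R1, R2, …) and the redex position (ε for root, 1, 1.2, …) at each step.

b

1. f(cons(b, h(cons(cons(0, cons(cons(0, 0), cons(b, 0))), 0))), cons(cons(a, b), cons(0, a)))  →  f(cons(b, cons(0, 0)), cons(cons(a, b), cons(0, a)))   [R1 at 1.2]
2. f(cons(b, cons(0, 0)), cons(cons(a, b), cons(0, a)))  →  b   [R4 at ε]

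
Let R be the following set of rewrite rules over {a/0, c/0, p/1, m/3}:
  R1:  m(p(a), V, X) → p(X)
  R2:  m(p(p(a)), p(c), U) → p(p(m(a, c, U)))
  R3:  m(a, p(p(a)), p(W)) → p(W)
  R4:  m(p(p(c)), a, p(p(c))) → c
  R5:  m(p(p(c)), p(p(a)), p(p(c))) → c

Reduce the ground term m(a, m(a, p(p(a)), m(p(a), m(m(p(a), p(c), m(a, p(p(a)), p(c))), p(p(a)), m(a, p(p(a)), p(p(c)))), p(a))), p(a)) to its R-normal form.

1. m(a, m(a, p(p(a)), m(p(a), m(m(p(a), p(c), m(a, p(p(a)), p(c))), p(p(a)), m(a, p(p(a)), p(p(c)))), p(a))), p(a))  →  m(a, m(a, p(p(a)), p(p(a))), p(a))   [R1 at 2.3]
2. m(a, m(a, p(p(a)), p(p(a))), p(a))  →  m(a, p(p(a)), p(a))   [R3 at 2]
3. m(a, p(p(a)), p(a))  →  p(a)   [R3 at ε]

p(a)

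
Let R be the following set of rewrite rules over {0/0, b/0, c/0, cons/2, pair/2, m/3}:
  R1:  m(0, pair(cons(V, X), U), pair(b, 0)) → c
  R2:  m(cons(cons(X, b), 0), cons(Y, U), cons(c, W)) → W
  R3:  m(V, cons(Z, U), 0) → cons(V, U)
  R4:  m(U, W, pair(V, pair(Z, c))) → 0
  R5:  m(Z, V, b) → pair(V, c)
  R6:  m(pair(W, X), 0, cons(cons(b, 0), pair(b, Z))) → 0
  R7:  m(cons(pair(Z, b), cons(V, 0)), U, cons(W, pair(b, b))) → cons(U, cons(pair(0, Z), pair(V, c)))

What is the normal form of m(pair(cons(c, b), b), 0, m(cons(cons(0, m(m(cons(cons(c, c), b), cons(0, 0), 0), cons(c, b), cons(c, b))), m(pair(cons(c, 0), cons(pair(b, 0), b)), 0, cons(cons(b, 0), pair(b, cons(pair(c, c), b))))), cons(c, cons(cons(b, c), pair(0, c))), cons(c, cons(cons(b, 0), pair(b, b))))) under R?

0

1. m(pair(cons(c, b), b), 0, m(cons(cons(0, m(m(cons(cons(c, c), b), cons(0, 0), 0), cons(c, b), cons(c, b))), m(pair(cons(c, 0), cons(pair(b, 0), b)), 0, cons(cons(b, 0), pair(b, cons(pair(c, c), b))))), cons(c, cons(cons(b, c), pair(0, c))), cons(c, cons(cons(b, 0), pair(b, b)))))  →  m(pair(cons(c, b), b), 0, m(cons(cons(0, m(cons(cons(cons(c, c), b), 0), cons(c, b), cons(c, b))), m(pair(cons(c, 0), cons(pair(b, 0), b)), 0, cons(cons(b, 0), pair(b, cons(pair(c, c), b))))), cons(c, cons(cons(b, c), pair(0, c))), cons(c, cons(cons(b, 0), pair(b, b)))))   [R3 at 3.1.1.2.1]
2. m(pair(cons(c, b), b), 0, m(cons(cons(0, m(cons(cons(cons(c, c), b), 0), cons(c, b), cons(c, b))), m(pair(cons(c, 0), cons(pair(b, 0), b)), 0, cons(cons(b, 0), pair(b, cons(pair(c, c), b))))), cons(c, cons(cons(b, c), pair(0, c))), cons(c, cons(cons(b, 0), pair(b, b)))))  →  m(pair(cons(c, b), b), 0, m(cons(cons(0, b), m(pair(cons(c, 0), cons(pair(b, 0), b)), 0, cons(cons(b, 0), pair(b, cons(pair(c, c), b))))), cons(c, cons(cons(b, c), pair(0, c))), cons(c, cons(cons(b, 0), pair(b, b)))))   [R2 at 3.1.1.2]
3. m(pair(cons(c, b), b), 0, m(cons(cons(0, b), m(pair(cons(c, 0), cons(pair(b, 0), b)), 0, cons(cons(b, 0), pair(b, cons(pair(c, c), b))))), cons(c, cons(cons(b, c), pair(0, c))), cons(c, cons(cons(b, 0), pair(b, b)))))  →  m(pair(cons(c, b), b), 0, m(cons(cons(0, b), 0), cons(c, cons(cons(b, c), pair(0, c))), cons(c, cons(cons(b, 0), pair(b, b)))))   [R6 at 3.1.2]
4. m(pair(cons(c, b), b), 0, m(cons(cons(0, b), 0), cons(c, cons(cons(b, c), pair(0, c))), cons(c, cons(cons(b, 0), pair(b, b)))))  →  m(pair(cons(c, b), b), 0, cons(cons(b, 0), pair(b, b)))   [R2 at 3]
5. m(pair(cons(c, b), b), 0, cons(cons(b, 0), pair(b, b)))  →  0   [R6 at ε]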